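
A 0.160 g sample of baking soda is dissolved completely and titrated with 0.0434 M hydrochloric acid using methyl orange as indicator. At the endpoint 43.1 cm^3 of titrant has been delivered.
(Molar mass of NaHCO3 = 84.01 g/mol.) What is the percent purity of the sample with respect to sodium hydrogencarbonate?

98.2 %

NaHCO3 + HCl → NaCl + H2O + CO2
n(HCl) = 0.0431 L × 0.0434 mol/L = 1.87 × 10^-3 mol
n(NaHCO3) = 1.87 × 10^-3 mol (1:1 ratio)
mass of NaHCO3 = 1.87 × 10^-3 × 84.01 g/mol = 0.157 g
% NaHCO3 = 0.157 / 0.160 × 100 = 98.2 %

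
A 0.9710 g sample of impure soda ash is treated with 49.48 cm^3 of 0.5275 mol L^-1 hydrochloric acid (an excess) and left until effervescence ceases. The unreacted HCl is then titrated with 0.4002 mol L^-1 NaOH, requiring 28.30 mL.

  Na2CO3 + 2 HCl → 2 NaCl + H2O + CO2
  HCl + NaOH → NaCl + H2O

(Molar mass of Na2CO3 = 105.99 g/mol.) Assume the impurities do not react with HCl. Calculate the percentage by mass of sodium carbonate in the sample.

n(HCl) added = 0.04948 × 0.5275 = 0.02610 mol
n(NaOH) used in back-titration = 0.02830 × 0.4002 = 0.01133 mol
n(HCl) left over = 0.01133 mol (1:1 ratio)
n(HCl) consumed by analyte = 0.02610 − 0.01133 = 0.01478 mol
From the 1:2 ratio, n(Na2CO3) = 1/2 × 0.01478 = 7.388 × 10^-3 mol
mass of Na2CO3 = 7.388 × 10^-3 × 105.99 = 0.7830 g
% Na2CO3 = 0.7830 / 0.9710 × 100 = 80.64 %

80.64 %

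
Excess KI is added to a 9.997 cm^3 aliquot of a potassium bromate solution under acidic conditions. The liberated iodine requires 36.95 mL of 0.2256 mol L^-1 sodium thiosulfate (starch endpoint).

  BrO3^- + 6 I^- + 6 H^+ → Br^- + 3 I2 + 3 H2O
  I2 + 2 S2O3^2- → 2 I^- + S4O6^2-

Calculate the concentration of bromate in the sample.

n(S2O3^2-) = 0.03695 × 0.2256 = 8.336 × 10^-3 mol
n(I2) = n(S2O3^2-)/2 = 4.168 × 10^-3 mol
From the 1:3 ratio, n(BrO3^-) in the aliquot = 1/3 × 4.168 × 10^-3 = 1.389 × 10^-3 mol
[BrO3^-] = 1.389 × 10^-3 / 0.009997 = 0.1390 mol/L

0.1390 mol/L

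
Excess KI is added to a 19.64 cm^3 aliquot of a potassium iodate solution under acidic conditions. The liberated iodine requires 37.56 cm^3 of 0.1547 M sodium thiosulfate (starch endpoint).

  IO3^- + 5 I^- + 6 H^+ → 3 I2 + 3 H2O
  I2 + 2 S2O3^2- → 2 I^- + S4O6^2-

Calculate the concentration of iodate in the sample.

n(S2O3^2-) = 0.03756 × 0.1547 = 5.811 × 10^-3 mol
n(I2) = n(S2O3^2-)/2 = 2.905 × 10^-3 mol
From the 1:3 ratio, n(IO3^-) in the aliquot = 1/3 × 2.905 × 10^-3 = 9.684 × 10^-4 mol
[IO3^-] = 9.684 × 10^-4 / 0.01964 = 0.04931 mol/L

0.04931 M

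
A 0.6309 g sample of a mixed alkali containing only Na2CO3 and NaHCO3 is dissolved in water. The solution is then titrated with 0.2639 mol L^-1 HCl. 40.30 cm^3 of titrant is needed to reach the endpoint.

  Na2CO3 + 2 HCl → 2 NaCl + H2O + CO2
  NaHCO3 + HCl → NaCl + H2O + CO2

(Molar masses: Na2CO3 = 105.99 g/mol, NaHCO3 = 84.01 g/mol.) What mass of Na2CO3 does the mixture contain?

n(HCl) = 0.04030 × 0.2639 = 0.01064 mol
Let x = n(Na2CO3), y = n(NaHCO3).
Titrant: 2x + 1y = 0.01064;  mass: 105.99x + 84.01y = 0.6309
Solving, x = 4.233 × 10^-3 mol, y = 2.170 × 10^-3 mol
mass of Na2CO3 = 4.233 × 10^-3 × 105.99 = 0.4486 g

0.4486 g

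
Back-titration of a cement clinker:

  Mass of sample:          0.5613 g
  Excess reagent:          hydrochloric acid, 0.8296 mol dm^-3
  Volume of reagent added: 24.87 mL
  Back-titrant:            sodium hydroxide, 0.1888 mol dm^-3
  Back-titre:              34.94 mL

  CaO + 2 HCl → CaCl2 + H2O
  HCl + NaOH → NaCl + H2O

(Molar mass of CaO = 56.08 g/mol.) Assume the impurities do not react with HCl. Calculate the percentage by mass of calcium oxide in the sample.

70.11 %

n(HCl) added = 0.02487 × 0.8296 = 0.02063 mol
n(NaOH) used in back-titration = 0.03494 × 0.1888 = 6.597 × 10^-3 mol
n(HCl) left over = 6.597 × 10^-3 mol (1:1 ratio)
n(HCl) consumed by analyte = 0.02063 − 6.597 × 10^-3 = 0.01404 mol
From the 1:2 ratio, n(CaO) = 1/2 × 0.01404 = 7.018 × 10^-3 mol
mass of CaO = 7.018 × 10^-3 × 56.08 = 0.3936 g
% CaO = 0.3936 / 0.5613 × 100 = 70.11 %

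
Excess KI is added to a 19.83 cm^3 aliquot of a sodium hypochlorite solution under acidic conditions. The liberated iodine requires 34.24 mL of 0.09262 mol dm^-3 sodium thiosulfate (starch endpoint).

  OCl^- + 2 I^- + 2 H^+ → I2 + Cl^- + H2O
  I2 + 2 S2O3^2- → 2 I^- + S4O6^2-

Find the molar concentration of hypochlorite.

0.07996 mol/L

n(S2O3^2-) = 0.03424 × 0.09262 = 3.171 × 10^-3 mol
n(I2) = n(S2O3^2-)/2 = 1.586 × 10^-3 mol
n(OCl^-) in the aliquot = 1.586 × 10^-3 mol (1:1 ratio)
[OCl^-] = 1.586 × 10^-3 / 0.01983 = 0.07996 mol/L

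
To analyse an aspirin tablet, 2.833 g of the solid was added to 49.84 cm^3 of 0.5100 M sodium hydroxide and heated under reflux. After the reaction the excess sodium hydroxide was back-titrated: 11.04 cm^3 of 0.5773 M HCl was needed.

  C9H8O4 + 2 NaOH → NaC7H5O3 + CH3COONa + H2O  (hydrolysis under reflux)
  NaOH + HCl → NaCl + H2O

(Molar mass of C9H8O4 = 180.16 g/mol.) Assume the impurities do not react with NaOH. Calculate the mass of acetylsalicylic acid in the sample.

1.716 g

n(NaOH) added = 0.04984 × 0.5100 = 0.02542 mol
n(HCl) used in back-titration = 0.01104 × 0.5773 = 6.373 × 10^-3 mol
n(NaOH) left over = 6.373 × 10^-3 mol (1:1 ratio)
n(NaOH) consumed by analyte = 0.02542 − 6.373 × 10^-3 = 0.01905 mol
From the 1:2 ratio, n(C9H8O4) = 1/2 × 0.01905 = 9.523 × 10^-3 mol
mass of C9H8O4 = 9.523 × 10^-3 × 180.16 = 1.716 g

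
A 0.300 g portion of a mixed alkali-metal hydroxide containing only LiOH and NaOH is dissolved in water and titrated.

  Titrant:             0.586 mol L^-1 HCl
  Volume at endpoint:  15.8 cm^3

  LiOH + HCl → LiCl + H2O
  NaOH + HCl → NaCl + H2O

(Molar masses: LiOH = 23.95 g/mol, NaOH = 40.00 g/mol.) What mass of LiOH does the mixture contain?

n(HCl) = 0.0158 × 0.586 = 9.26 × 10^-3 mol
Let x = n(LiOH), y = n(NaOH).
Titrant: 1x + 1y = 9.26 × 10^-3;  mass: 23.95x + 40.00y = 0.300
Solving, x = 4.38 × 10^-3 mol, y = 4.88 × 10^-3 mol
mass of LiOH = 4.38 × 10^-3 × 23.95 = 0.105 g

0.105 g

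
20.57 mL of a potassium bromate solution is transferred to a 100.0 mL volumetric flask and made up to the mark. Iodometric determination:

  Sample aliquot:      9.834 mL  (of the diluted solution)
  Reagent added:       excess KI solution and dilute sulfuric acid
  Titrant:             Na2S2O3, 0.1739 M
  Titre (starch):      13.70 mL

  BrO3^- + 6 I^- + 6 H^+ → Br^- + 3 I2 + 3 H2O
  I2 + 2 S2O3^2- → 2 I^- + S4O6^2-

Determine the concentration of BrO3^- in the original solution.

n(S2O3^2-) = 0.01370 × 0.1739 = 2.382 × 10^-3 mol
n(I2) = n(S2O3^2-)/2 = 1.191 × 10^-3 mol
From the 1:3 ratio, n(BrO3^-) in the aliquot = 1/3 × 1.191 × 10^-3 = 3.971 × 10^-4 mol
[BrO3^-]_dilute = 3.971 × 10^-4 / 0.009834 = 0.04038 mol/L
[BrO3^-]_original = 0.04038 × 100.0/20.57 = 0.1963 mol/L

0.1963 M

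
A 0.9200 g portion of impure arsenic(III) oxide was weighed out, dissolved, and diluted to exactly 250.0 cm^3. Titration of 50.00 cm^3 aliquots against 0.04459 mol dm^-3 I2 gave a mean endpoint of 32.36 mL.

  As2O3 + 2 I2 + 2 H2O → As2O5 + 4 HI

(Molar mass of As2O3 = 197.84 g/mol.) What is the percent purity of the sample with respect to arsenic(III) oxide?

77.57 %

n(I2) per titration = 0.03236 × 0.04459 = 1.443 × 10^-3 mol
From the 1:2 ratio, n(As2O3) in each aliquot = 1/2 × 1.443 × 10^-3 = 7.215 × 10^-4 mol
n(As2O3) in the whole flask = 7.215 × 10^-4 × 250.0/50.00 = 3.607 × 10^-3 mol
mass of As2O3 = 3.607 × 10^-3 × 197.84 = 0.7137 g
% As2O3 = 0.7137 / 0.9200 × 100 = 77.57 %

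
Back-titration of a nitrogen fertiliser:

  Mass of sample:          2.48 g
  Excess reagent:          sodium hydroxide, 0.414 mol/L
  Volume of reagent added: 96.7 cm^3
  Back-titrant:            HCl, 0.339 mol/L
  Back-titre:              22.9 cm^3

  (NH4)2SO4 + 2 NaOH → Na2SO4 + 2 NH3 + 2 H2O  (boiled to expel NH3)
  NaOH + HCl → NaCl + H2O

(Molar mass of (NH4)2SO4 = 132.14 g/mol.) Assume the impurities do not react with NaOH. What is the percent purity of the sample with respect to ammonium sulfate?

86.0 %

n(NaOH) added = 0.0967 × 0.414 = 0.0400 mol
n(HCl) used in back-titration = 0.0229 × 0.339 = 7.76 × 10^-3 mol
n(NaOH) left over = 7.76 × 10^-3 mol (1:1 ratio)
n(NaOH) consumed by analyte = 0.0400 − 7.76 × 10^-3 = 0.0323 mol
From the 1:2 ratio, n((NH4)2SO4) = 1/2 × 0.0323 = 0.0161 mol
mass of (NH4)2SO4 = 0.0161 × 132.14 = 2.13 g
% (NH4)2SO4 = 2.13 / 2.48 × 100 = 86.0 %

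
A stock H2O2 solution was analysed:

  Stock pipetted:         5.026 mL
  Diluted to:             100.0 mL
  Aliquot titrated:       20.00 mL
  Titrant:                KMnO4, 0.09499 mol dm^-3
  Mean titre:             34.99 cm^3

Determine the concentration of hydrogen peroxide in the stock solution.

8.266 mol/L

2 MnO4^- + 5 H2O2 + 6 H^+ → 2 Mn^2+ + 5 O2 + 8 H2O
n(KMnO4) = 0.03499 × 0.09499 = 3.324 × 10^-3 mol
From the 5:2 ratio, n(H2O2) in the aliquot = 5/2 × 3.324 × 10^-3 = 8.309 × 10^-3 mol
[H2O2]_dilute = 8.309 × 10^-3 / 0.02000 = 0.4155 mol/L
Dilution factor = 100.0 / 5.026 = 19.90
[H2O2]_stock = 0.4155 × 19.90 = 8.266 mol/L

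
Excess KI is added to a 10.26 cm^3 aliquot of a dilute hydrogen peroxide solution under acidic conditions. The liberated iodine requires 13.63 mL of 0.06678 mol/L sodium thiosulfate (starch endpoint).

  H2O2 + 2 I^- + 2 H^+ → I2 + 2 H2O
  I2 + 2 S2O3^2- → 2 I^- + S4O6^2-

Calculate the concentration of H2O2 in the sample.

0.04436 mol/L

n(S2O3^2-) = 0.01363 × 0.06678 = 9.102 × 10^-4 mol
n(I2) = n(S2O3^2-)/2 = 4.551 × 10^-4 mol
n(H2O2) in the aliquot = 4.551 × 10^-4 mol (1:1 ratio)
[H2O2] = 4.551 × 10^-4 / 0.01026 = 0.04436 mol/L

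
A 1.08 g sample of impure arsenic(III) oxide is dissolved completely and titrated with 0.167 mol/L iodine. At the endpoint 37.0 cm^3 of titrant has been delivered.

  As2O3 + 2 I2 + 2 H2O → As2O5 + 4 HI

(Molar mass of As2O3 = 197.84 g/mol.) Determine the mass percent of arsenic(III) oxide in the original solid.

56.6 %

n(I2) = 0.0370 L × 0.167 mol/L = 6.18 × 10^-3 mol
From the 1:2 ratio, n(As2O3) = 1/2 × 6.18 × 10^-3 = 3.09 × 10^-3 mol
mass of As2O3 = 3.09 × 10^-3 × 197.84 g/mol = 0.611 g
% As2O3 = 0.611 / 1.08 × 100 = 56.6 %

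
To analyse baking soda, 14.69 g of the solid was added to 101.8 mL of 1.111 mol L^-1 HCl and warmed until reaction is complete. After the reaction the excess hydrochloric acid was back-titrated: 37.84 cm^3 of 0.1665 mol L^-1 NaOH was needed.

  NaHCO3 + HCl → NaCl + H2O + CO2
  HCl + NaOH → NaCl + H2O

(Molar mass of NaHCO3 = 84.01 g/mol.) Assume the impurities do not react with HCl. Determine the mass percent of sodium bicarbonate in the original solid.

61.08 %

n(HCl) added = 0.1018 × 1.111 = 0.1131 mol
n(NaOH) used in back-titration = 0.03784 × 0.1665 = 6.300 × 10^-3 mol
n(HCl) left over = 6.300 × 10^-3 mol (1:1 ratio)
n(HCl) consumed by analyte = 0.1131 − 6.300 × 10^-3 = 0.1068 mol
n(NaHCO3) = 0.1068 mol (1:1 ratio)
mass of NaHCO3 = 0.1068 × 84.01 = 8.972 g
% NaHCO3 = 8.972 / 14.69 × 100 = 61.08 %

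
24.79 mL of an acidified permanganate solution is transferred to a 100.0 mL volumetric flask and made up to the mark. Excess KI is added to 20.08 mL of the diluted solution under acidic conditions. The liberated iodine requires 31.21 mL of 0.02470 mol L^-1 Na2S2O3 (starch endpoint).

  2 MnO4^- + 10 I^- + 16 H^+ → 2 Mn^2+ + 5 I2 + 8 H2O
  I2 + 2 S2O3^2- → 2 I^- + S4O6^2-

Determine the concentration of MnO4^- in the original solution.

n(S2O3^2-) = 0.03121 × 0.02470 = 7.709 × 10^-4 mol
n(I2) = n(S2O3^2-)/2 = 3.854 × 10^-4 mol
From the 2:5 ratio, n(MnO4^-) in the aliquot = 2/5 × 3.854 × 10^-4 = 1.542 × 10^-4 mol
[MnO4^-]_dilute = 1.542 × 10^-4 / 0.02008 = 0.007678 mol/L
[MnO4^-]_original = 0.007678 × 100.0/24.79 = 0.03097 mol/L

0.03097 mol/L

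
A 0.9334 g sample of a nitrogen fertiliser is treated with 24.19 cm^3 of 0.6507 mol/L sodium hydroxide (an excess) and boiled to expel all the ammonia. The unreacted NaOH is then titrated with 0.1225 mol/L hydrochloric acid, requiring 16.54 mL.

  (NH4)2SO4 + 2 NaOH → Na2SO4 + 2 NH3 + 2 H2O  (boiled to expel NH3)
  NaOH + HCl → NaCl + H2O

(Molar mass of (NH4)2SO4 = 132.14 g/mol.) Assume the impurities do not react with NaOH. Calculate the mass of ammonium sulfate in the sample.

n(NaOH) added = 0.02419 × 0.6507 = 0.01574 mol
n(HCl) used in back-titration = 0.01654 × 0.1225 = 2.026 × 10^-3 mol
n(NaOH) left over = 2.026 × 10^-3 mol (1:1 ratio)
n(NaOH) consumed by analyte = 0.01574 − 2.026 × 10^-3 = 0.01371 mol
From the 1:2 ratio, n((NH4)2SO4) = 1/2 × 0.01371 = 6.857 × 10^-3 mol
mass of (NH4)2SO4 = 6.857 × 10^-3 × 132.14 = 0.9061 g

0.9061 g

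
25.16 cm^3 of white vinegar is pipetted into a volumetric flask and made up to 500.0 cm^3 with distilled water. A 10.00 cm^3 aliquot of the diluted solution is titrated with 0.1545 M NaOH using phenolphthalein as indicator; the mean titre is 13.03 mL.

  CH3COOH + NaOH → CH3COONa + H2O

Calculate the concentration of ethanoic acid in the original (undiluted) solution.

n(NaOH) = 0.01303 × 0.1545 = 2.013 × 10^-3 mol
n(CH3COOH) in the aliquot = 2.013 × 10^-3 mol (1:1 ratio)
[CH3COOH]_dilute = 2.013 × 10^-3 / 0.01000 = 0.2013 mol/L
Dilution factor = 500.0 / 25.16 = 19.87
[CH3COOH]_stock = 0.2013 × 19.87 = 4.001 mol/L

4.001 M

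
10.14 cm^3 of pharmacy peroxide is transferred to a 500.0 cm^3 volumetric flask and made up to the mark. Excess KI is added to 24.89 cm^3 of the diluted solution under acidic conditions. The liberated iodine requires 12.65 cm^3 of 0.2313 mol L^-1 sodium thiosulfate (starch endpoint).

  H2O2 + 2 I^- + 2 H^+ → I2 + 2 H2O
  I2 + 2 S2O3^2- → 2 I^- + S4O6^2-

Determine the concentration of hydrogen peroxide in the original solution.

2.898 mol/L

n(S2O3^2-) = 0.01265 × 0.2313 = 2.926 × 10^-3 mol
n(I2) = n(S2O3^2-)/2 = 1.463 × 10^-3 mol
n(H2O2) in the aliquot = 1.463 × 10^-3 mol (1:1 ratio)
[H2O2]_dilute = 1.463 × 10^-3 / 0.02489 = 0.05878 mol/L
[H2O2]_original = 0.05878 × 500.0/10.14 = 2.898 mol/L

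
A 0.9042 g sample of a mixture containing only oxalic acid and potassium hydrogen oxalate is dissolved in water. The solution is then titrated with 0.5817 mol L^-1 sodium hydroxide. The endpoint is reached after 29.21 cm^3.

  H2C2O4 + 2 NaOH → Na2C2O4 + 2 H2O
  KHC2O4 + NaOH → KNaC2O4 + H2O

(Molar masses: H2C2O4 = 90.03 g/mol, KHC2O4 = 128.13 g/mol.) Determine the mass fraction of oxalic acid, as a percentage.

76.25 %

n(NaOH) = 0.02921 × 0.5817 = 0.01699 mol
Let x = n(H2C2O4), y = n(KHC2O4).
Titrant: 2x + 1y = 0.01699;  mass: 90.03x + 128.13y = 0.9042
Solving, x = 7.658 × 10^-3 mol, y = 1.676 × 10^-3 mol
mass of H2C2O4 = 7.658 × 10^-3 × 90.03 = 0.6894 g
% H2C2O4 = 0.6894 / 0.9042 × 100 = 76.25 %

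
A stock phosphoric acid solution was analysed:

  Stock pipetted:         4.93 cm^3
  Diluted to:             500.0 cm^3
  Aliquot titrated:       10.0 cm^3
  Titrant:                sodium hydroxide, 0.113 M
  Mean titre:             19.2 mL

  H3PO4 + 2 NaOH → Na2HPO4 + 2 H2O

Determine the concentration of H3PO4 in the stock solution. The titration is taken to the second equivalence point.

n(NaOH) = 0.0192 × 0.113 = 2.17 × 10^-3 mol
From the 1:2 ratio, n(H3PO4) in the aliquot = 1/2 × 2.17 × 10^-3 = 1.08 × 10^-3 mol
[H3PO4]_dilute = 1.08 × 10^-3 / 0.0100 = 0.108 mol/L
Dilution factor = 500.0 / 4.93 = 101.4
[H3PO4]_stock = 0.108 × 101.4 = 11.0 mol/L

11.0 M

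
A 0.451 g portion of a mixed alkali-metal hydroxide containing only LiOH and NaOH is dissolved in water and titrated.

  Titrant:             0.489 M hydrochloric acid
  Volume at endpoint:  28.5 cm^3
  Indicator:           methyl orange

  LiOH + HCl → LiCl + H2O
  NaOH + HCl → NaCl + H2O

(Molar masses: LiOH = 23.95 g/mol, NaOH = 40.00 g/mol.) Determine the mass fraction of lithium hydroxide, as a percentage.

n(HCl) = 0.0285 × 0.489 = 0.0139 mol
Let x = n(LiOH), y = n(NaOH).
Titrant: 1x + 1y = 0.0139;  mass: 23.95x + 40.00y = 0.451
Solving, x = 6.63 × 10^-3 mol, y = 7.30 × 10^-3 mol
mass of LiOH = 6.63 × 10^-3 × 23.95 = 0.159 g
% LiOH = 0.159 / 0.451 × 100 = 35.2 %

35.2 %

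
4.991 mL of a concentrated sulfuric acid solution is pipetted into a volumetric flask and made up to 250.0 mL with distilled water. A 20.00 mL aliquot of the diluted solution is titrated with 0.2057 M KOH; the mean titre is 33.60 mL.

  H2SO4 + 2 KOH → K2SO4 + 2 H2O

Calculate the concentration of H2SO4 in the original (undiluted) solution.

8.655 M

n(KOH) = 0.03360 × 0.2057 = 6.912 × 10^-3 mol
From the 1:2 ratio, n(H2SO4) in the aliquot = 1/2 × 6.912 × 10^-3 = 3.456 × 10^-3 mol
[H2SO4]_dilute = 3.456 × 10^-3 / 0.02000 = 0.1728 mol/L
Dilution factor = 250.0 / 4.991 = 50.09
[H2SO4]_stock = 0.1728 × 50.09 = 8.655 mol/L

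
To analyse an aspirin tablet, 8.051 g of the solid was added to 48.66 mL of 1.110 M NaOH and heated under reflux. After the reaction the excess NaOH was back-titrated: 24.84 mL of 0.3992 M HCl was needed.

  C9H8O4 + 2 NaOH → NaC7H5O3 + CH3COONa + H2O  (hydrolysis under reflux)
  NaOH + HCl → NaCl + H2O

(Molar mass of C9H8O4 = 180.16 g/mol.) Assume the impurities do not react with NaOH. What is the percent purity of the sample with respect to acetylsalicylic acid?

49.34 %

n(NaOH) added = 0.04866 × 1.110 = 0.05401 mol
n(HCl) used in back-titration = 0.02484 × 0.3992 = 9.916 × 10^-3 mol
n(NaOH) left over = 9.916 × 10^-3 mol (1:1 ratio)
n(NaOH) consumed by analyte = 0.05401 − 9.916 × 10^-3 = 0.04410 mol
From the 1:2 ratio, n(C9H8O4) = 1/2 × 0.04410 = 0.02205 mol
mass of C9H8O4 = 0.02205 × 180.16 = 3.972 g
% C9H8O4 = 3.972 / 8.051 × 100 = 49.34 %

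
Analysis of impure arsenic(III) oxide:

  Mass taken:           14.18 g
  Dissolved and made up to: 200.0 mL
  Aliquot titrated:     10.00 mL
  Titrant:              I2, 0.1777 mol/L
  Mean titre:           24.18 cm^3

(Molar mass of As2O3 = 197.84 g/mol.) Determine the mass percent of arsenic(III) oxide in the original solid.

As2O3 + 2 I2 + 2 H2O → As2O5 + 4 HI
n(I2) per titration = 0.02418 × 0.1777 = 4.297 × 10^-3 mol
From the 1:2 ratio, n(As2O3) in each aliquot = 1/2 × 4.297 × 10^-3 = 2.148 × 10^-3 mol
n(As2O3) in the whole flask = 2.148 × 10^-3 × 200.0/10.00 = 0.04297 mol
mass of As2O3 = 0.04297 × 197.84 = 8.501 g
% As2O3 = 8.501 / 14.18 × 100 = 59.95 %

59.95 %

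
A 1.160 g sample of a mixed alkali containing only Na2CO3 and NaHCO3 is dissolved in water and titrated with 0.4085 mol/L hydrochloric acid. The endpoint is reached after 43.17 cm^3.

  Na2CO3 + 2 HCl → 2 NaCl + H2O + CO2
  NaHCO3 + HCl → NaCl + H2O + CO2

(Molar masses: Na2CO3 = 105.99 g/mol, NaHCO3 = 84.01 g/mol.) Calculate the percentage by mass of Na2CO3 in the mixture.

n(HCl) = 0.04317 × 0.4085 = 0.01763 mol
Let x = n(Na2CO3), y = n(NaHCO3).
Titrant: 2x + 1y = 0.01763;  mass: 105.99x + 84.01y = 1.160
Solving, x = 5.183 × 10^-3 mol, y = 7.269 × 10^-3 mol
mass of Na2CO3 = 5.183 × 10^-3 × 105.99 = 0.5494 g
% Na2CO3 = 0.5494 / 1.160 × 100 = 47.36 %

47.36 %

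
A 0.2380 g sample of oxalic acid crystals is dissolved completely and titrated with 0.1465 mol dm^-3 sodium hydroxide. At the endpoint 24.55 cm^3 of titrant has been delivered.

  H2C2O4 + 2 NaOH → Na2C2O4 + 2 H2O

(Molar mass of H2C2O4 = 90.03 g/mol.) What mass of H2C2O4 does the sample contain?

n(NaOH) = 0.02455 L × 0.1465 mol/L = 3.597 × 10^-3 mol
From the 1:2 ratio, n(H2C2O4) = 1/2 × 3.597 × 10^-3 = 1.798 × 10^-3 mol
mass of H2C2O4 = 1.798 × 10^-3 × 90.03 g/mol = 0.1619 g

0.1619 g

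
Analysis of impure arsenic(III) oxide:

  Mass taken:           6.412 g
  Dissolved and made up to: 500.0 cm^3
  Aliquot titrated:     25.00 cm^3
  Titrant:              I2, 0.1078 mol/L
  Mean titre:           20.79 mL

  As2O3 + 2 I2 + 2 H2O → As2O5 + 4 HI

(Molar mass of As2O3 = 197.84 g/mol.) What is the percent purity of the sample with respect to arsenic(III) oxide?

69.15 %

n(I2) per titration = 0.02079 × 0.1078 = 2.241 × 10^-3 mol
From the 1:2 ratio, n(As2O3) in each aliquot = 1/2 × 2.241 × 10^-3 = 1.121 × 10^-3 mol
n(As2O3) in the whole flask = 1.121 × 10^-3 × 500.0/25.00 = 0.02241 mol
mass of As2O3 = 0.02241 × 197.84 = 4.434 g
% As2O3 = 4.434 / 6.412 × 100 = 69.15 %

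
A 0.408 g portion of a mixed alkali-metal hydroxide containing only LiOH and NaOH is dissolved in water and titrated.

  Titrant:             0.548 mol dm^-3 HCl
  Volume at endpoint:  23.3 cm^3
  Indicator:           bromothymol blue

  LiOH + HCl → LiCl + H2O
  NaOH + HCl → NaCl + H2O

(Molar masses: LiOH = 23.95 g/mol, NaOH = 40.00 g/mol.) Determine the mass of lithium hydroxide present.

0.153 g

n(HCl) = 0.0233 × 0.548 = 0.0128 mol
Let x = n(LiOH), y = n(NaOH).
Titrant: 1x + 1y = 0.0128;  mass: 23.95x + 40.00y = 0.408
Solving, x = 6.40 × 10^-3 mol, y = 6.37 × 10^-3 mol
mass of LiOH = 6.40 × 10^-3 × 23.95 = 0.153 g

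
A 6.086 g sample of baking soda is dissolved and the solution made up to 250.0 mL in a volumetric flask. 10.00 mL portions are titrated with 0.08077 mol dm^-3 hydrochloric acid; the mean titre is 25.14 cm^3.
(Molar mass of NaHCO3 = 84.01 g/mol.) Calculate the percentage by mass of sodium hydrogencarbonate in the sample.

70.07 %

NaHCO3 + HCl → NaCl + H2O + CO2
n(HCl) per titration = 0.02514 × 0.08077 = 2.031 × 10^-3 mol
n(NaHCO3) in each aliquot = 2.031 × 10^-3 mol (1:1 ratio)
n(NaHCO3) in the whole flask = 2.031 × 10^-3 × 250.0/10.00 = 0.05076 mol
mass of NaHCO3 = 0.05076 × 84.01 = 4.265 g
% NaHCO3 = 4.265 / 6.086 × 100 = 70.07 %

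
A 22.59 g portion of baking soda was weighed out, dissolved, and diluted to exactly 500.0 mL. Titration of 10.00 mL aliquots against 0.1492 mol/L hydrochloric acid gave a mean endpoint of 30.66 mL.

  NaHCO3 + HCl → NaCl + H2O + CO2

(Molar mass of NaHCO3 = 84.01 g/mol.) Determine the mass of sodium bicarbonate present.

n(HCl) per titration = 0.03066 × 0.1492 = 4.574 × 10^-3 mol
n(NaHCO3) in each aliquot = 4.574 × 10^-3 mol (1:1 ratio)
n(NaHCO3) in the whole flask = 4.574 × 10^-3 × 500.0/10.00 = 0.2287 mol
mass of NaHCO3 = 0.2287 × 84.01 = 19.22 g

19.22 g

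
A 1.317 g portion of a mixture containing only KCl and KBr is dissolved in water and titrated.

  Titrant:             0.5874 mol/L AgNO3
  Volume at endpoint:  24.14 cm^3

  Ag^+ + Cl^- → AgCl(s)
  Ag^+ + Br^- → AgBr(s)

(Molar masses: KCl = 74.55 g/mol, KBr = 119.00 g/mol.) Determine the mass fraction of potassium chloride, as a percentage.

47.17 %

n(AgNO3) = 0.02414 × 0.5874 = 0.01418 mol
Let x = n(KCl), y = n(KBr).
Titrant: 1x + 1y = 0.01418;  mass: 74.55x + 119.00y = 1.317
Solving, x = 8.333 × 10^-3 mol, y = 5.847 × 10^-3 mol
mass of KCl = 8.333 × 10^-3 × 74.55 = 0.6212 g
% KCl = 0.6212 / 1.317 × 100 = 47.17 %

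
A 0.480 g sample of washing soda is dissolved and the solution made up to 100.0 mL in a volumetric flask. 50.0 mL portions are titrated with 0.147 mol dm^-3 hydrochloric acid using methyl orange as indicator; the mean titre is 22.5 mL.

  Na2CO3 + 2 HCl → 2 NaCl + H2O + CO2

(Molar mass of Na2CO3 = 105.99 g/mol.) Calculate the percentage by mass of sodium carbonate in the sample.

n(HCl) per titration = 0.0225 × 0.147 = 3.31 × 10^-3 mol
From the 1:2 ratio, n(Na2CO3) in each aliquot = 1/2 × 3.31 × 10^-3 = 1.65 × 10^-3 mol
n(Na2CO3) in the whole flask = 1.65 × 10^-3 × 100.0/50.0 = 3.31 × 10^-3 mol
mass of Na2CO3 = 3.31 × 10^-3 × 105.99 = 0.351 g
% Na2CO3 = 0.351 / 0.480 × 100 = 73.0 %

73.0 %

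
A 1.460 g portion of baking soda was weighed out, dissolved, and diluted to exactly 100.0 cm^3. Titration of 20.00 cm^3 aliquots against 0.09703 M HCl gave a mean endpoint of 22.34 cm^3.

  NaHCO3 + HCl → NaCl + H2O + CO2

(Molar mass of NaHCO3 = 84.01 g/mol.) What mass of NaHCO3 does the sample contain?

n(HCl) per titration = 0.02234 × 0.09703 = 2.168 × 10^-3 mol
n(NaHCO3) in each aliquot = 2.168 × 10^-3 mol (1:1 ratio)
n(NaHCO3) in the whole flask = 2.168 × 10^-3 × 100.0/20.00 = 0.01084 mol
mass of NaHCO3 = 0.01084 × 84.01 = 0.9105 g

0.9105 g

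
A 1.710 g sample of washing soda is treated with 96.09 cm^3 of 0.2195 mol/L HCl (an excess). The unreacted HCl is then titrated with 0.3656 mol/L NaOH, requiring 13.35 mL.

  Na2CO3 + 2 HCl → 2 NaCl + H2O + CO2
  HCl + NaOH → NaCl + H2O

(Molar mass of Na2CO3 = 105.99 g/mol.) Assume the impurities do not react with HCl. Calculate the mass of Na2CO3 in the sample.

0.8591 g

n(HCl) added = 0.09609 × 0.2195 = 0.02109 mol
n(NaOH) used in back-titration = 0.01335 × 0.3656 = 4.881 × 10^-3 mol
n(HCl) left over = 4.881 × 10^-3 mol (1:1 ratio)
n(HCl) consumed by analyte = 0.02109 − 4.881 × 10^-3 = 0.01621 mol
From the 1:2 ratio, n(Na2CO3) = 1/2 × 0.01621 = 8.105 × 10^-3 mol
mass of Na2CO3 = 8.105 × 10^-3 × 105.99 = 0.8591 g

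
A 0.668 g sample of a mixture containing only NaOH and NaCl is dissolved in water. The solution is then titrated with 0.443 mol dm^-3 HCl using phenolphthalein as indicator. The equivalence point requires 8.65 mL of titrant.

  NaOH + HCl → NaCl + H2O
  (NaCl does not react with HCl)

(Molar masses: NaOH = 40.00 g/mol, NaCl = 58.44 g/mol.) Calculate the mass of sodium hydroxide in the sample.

n(HCl) = 0.00865 × 0.443 = 3.83 × 10^-3 mol
Let x = n(NaOH), y = n(NaCl).
Titrant: 1x = 3.83 × 10^-3;  mass: 40.00x + 58.44y = 0.668
Solving, x = 3.83 × 10^-3 mol, y = 8.81 × 10^-3 mol
mass of NaOH = 3.83 × 10^-3 × 40.00 = 0.153 g

0.153 g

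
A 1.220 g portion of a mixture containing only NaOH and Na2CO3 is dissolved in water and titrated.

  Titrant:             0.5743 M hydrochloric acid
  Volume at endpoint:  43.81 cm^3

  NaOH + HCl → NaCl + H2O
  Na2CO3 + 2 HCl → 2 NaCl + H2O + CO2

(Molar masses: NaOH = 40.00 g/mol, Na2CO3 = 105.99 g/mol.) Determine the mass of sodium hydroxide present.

0.3489 g

n(HCl) = 0.04381 × 0.5743 = 0.02516 mol
Let x = n(NaOH), y = n(Na2CO3).
Titrant: 1x + 2y = 0.02516;  mass: 40.00x + 105.99y = 1.220
Solving, x = 8.723 × 10^-3 mol, y = 8.218 × 10^-3 mol
mass of NaOH = 8.723 × 10^-3 × 40.00 = 0.3489 g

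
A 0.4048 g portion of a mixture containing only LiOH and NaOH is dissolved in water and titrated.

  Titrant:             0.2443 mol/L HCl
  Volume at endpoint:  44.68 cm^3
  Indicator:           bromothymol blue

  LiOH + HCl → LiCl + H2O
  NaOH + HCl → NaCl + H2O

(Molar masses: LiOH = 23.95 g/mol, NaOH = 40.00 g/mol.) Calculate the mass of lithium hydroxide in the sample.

n(HCl) = 0.04468 × 0.2443 = 0.01092 mol
Let x = n(LiOH), y = n(NaOH).
Titrant: 1x + 1y = 0.01092;  mass: 23.95x + 40.00y = 0.4048
Solving, x = 1.982 × 10^-3 mol, y = 8.933 × 10^-3 mol
mass of LiOH = 1.982 × 10^-3 × 23.95 = 0.04747 g

0.04747 g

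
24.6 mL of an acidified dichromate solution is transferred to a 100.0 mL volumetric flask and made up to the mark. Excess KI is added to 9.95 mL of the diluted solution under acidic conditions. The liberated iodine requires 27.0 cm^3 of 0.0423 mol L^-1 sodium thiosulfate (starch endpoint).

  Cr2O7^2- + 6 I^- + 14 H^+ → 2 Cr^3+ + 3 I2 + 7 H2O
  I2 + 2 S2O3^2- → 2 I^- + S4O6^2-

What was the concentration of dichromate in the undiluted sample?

0.0778 mol/L

n(S2O3^2-) = 0.0270 × 0.0423 = 1.14 × 10^-3 mol
n(I2) = n(S2O3^2-)/2 = 5.71 × 10^-4 mol
From the 1:3 ratio, n(Cr2O7^2-) in the aliquot = 1/3 × 5.71 × 10^-4 = 1.90 × 10^-4 mol
[Cr2O7^2-]_dilute = 1.90 × 10^-4 / 0.00995 = 0.0191 mol/L
[Cr2O7^2-]_original = 0.0191 × 100.0/24.6 = 0.0778 mol/L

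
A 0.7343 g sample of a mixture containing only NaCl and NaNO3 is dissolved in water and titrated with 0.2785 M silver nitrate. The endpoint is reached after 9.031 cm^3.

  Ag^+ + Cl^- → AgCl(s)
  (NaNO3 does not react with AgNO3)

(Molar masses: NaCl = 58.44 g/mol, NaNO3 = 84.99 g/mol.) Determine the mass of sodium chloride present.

n(AgNO3) = 0.009031 × 0.2785 = 2.515 × 10^-3 mol
Let x = n(NaCl), y = n(NaNO3).
Titrant: 1x = 2.515 × 10^-3;  mass: 58.44x + 84.99y = 0.7343
Solving, x = 2.515 × 10^-3 mol, y = 6.910 × 10^-3 mol
mass of NaCl = 2.515 × 10^-3 × 58.44 = 0.1470 g

0.1470 g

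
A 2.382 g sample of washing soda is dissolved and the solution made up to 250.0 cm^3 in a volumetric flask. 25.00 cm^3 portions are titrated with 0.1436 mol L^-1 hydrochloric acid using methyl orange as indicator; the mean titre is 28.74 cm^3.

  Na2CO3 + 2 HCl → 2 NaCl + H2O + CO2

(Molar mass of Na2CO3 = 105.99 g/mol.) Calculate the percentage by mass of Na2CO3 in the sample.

91.82 %

n(HCl) per titration = 0.02874 × 0.1436 = 4.127 × 10^-3 mol
From the 1:2 ratio, n(Na2CO3) in each aliquot = 1/2 × 4.127 × 10^-3 = 2.064 × 10^-3 mol
n(Na2CO3) in the whole flask = 2.064 × 10^-3 × 250.0/25.00 = 0.02064 mol
mass of Na2CO3 = 0.02064 × 105.99 = 2.187 g
% Na2CO3 = 2.187 / 2.382 × 100 = 91.82 %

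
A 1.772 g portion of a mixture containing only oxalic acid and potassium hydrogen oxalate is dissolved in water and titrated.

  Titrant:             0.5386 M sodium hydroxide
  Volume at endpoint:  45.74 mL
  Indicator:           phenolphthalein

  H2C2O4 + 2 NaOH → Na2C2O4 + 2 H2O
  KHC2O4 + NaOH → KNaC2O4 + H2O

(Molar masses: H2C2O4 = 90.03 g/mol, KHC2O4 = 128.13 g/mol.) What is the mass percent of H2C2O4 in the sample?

42.32 %

n(NaOH) = 0.04574 × 0.5386 = 0.02464 mol
Let x = n(H2C2O4), y = n(KHC2O4).
Titrant: 2x + 1y = 0.02464;  mass: 90.03x + 128.13y = 1.772
Solving, x = 8.329 × 10^-3 mol, y = 7.977 × 10^-3 mol
mass of H2C2O4 = 8.329 × 10^-3 × 90.03 = 0.7499 g
% H2C2O4 = 0.7499 / 1.772 × 100 = 42.32 %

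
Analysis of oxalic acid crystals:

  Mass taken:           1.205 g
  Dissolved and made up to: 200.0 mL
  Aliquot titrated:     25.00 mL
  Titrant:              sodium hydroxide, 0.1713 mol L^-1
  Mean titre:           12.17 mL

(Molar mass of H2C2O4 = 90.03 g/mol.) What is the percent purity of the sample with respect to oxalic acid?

H2C2O4 + 2 NaOH → Na2C2O4 + 2 H2O
n(NaOH) per titration = 0.01217 × 0.1713 = 2.085 × 10^-3 mol
From the 1:2 ratio, n(H2C2O4) in each aliquot = 1/2 × 2.085 × 10^-3 = 1.042 × 10^-3 mol
n(H2C2O4) in the whole flask = 1.042 × 10^-3 × 200.0/25.00 = 8.339 × 10^-3 mol
mass of H2C2O4 = 8.339 × 10^-3 × 90.03 = 0.7507 g
% H2C2O4 = 0.7507 / 1.205 × 100 = 62.30 %

62.30 %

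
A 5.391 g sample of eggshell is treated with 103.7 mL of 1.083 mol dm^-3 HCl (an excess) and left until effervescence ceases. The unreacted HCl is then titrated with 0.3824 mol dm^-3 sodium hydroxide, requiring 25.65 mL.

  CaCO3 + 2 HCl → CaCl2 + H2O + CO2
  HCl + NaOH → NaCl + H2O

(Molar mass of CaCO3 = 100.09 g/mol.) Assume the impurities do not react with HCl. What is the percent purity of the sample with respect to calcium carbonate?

n(HCl) added = 0.1037 × 1.083 = 0.1123 mol
n(NaOH) used in back-titration = 0.02565 × 0.3824 = 9.809 × 10^-3 mol
n(HCl) left over = 9.809 × 10^-3 mol (1:1 ratio)
n(HCl) consumed by analyte = 0.1123 − 9.809 × 10^-3 = 0.1025 mol
From the 1:2 ratio, n(CaCO3) = 1/2 × 0.1025 = 0.05125 mol
mass of CaCO3 = 0.05125 × 100.09 = 5.130 g
% CaCO3 = 5.130 / 5.391 × 100 = 95.15 %

95.15 %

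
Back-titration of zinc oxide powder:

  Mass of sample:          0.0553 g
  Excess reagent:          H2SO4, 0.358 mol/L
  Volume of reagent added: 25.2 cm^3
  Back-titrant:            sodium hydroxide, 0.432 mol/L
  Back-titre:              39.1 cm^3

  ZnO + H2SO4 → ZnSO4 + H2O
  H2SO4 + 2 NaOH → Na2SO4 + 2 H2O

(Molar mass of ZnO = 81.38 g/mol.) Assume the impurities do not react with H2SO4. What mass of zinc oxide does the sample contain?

n(H2SO4) added = 0.0252 × 0.358 = 9.02 × 10^-3 mol
n(NaOH) used in back-titration = 0.0391 × 0.432 = 0.0169 mol
From the 1:2 ratio, n(H2SO4) left over = 1/2 × 0.0169 = 8.45 × 10^-3 mol
n(H2SO4) consumed by analyte = 9.02 × 10^-3 − 8.45 × 10^-3 = 5.76 × 10^-4 mol
n(ZnO) = 5.76 × 10^-4 mol (1:1 ratio)
mass of ZnO = 5.76 × 10^-4 × 81.38 = 0.0469 g

0.0469 g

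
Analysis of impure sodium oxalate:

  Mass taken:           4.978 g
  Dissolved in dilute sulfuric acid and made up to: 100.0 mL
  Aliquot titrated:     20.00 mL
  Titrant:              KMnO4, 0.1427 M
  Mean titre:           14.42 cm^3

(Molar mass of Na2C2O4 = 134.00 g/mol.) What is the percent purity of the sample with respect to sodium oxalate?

69.24 %

2 MnO4^- + 5 C2O4^2- + 16 H^+ → 2 Mn^2+ + 10 CO2 + 8 H2O
n(KMnO4) per titration = 0.01442 × 0.1427 = 2.058 × 10^-3 mol
From the 5:2 ratio, n(Na2C2O4) in each aliquot = 5/2 × 2.058 × 10^-3 = 5.144 × 10^-3 mol
n(Na2C2O4) in the whole flask = 5.144 × 10^-3 × 100.0/20.00 = 0.02572 mol
mass of Na2C2O4 = 0.02572 × 134.00 = 3.447 g
% Na2C2O4 = 3.447 / 4.978 × 100 = 69.24 %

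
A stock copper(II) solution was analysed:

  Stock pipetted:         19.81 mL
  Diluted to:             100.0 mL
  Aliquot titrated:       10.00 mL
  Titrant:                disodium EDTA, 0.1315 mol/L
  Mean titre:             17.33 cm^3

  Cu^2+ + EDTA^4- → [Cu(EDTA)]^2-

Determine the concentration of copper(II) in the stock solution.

n(EDTA) = 0.01733 × 0.1315 = 2.279 × 10^-3 mol
n(Cu2+) in the aliquot = 2.279 × 10^-3 mol (1:1 ratio)
[Cu2+]_dilute = 2.279 × 10^-3 / 0.01000 = 0.2279 mol/L
Dilution factor = 100.0 / 19.81 = 5.048
[Cu2+]_stock = 0.2279 × 5.048 = 1.150 mol/L

1.150 mol/L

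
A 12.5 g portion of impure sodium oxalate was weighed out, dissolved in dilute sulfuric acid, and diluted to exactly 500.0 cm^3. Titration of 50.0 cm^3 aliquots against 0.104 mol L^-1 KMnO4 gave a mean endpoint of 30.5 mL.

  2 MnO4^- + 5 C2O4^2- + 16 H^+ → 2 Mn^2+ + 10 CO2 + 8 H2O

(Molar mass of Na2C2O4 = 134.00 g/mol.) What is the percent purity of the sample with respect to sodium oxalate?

n(KMnO4) per titration = 0.0305 × 0.104 = 3.17 × 10^-3 mol
From the 5:2 ratio, n(Na2C2O4) in each aliquot = 5/2 × 3.17 × 10^-3 = 7.93 × 10^-3 mol
n(Na2C2O4) in the whole flask = 7.93 × 10^-3 × 500.0/50.0 = 0.0793 mol
mass of Na2C2O4 = 0.0793 × 134.00 = 10.6 g
% Na2C2O4 = 10.6 / 12.5 × 100 = 85.0 %

85.0 %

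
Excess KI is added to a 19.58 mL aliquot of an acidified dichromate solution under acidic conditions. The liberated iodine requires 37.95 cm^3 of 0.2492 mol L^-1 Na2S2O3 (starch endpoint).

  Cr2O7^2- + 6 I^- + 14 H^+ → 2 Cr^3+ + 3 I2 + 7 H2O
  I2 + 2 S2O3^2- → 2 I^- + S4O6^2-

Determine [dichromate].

n(S2O3^2-) = 0.03795 × 0.2492 = 9.457 × 10^-3 mol
n(I2) = n(S2O3^2-)/2 = 4.729 × 10^-3 mol
From the 1:3 ratio, n(Cr2O7^2-) in the aliquot = 1/3 × 4.729 × 10^-3 = 1.576 × 10^-3 mol
[Cr2O7^2-] = 1.576 × 10^-3 / 0.01958 = 0.08050 mol/L

0.08050 mol/L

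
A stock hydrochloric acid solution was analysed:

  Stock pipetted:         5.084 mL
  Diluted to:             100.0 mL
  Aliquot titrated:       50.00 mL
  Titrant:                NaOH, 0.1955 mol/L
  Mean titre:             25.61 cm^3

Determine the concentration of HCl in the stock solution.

HCl + NaOH → NaCl + H2O
n(NaOH) = 0.02561 × 0.1955 = 5.007 × 10^-3 mol
n(HCl) in the aliquot = 5.007 × 10^-3 mol (1:1 ratio)
[HCl]_dilute = 5.007 × 10^-3 / 0.05000 = 0.1001 mol/L
Dilution factor = 100.0 / 5.084 = 19.67
[HCl]_stock = 0.1001 × 19.67 = 1.970 mol/L

1.970 mol/L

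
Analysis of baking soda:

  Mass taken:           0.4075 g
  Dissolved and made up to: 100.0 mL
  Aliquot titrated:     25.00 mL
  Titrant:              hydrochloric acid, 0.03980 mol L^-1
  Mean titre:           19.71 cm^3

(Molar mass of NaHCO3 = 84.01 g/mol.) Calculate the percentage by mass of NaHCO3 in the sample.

NaHCO3 + HCl → NaCl + H2O + CO2
n(HCl) per titration = 0.01971 × 0.03980 = 7.845 × 10^-4 mol
n(NaHCO3) in each aliquot = 7.845 × 10^-4 mol (1:1 ratio)
n(NaHCO3) in the whole flask = 7.845 × 10^-4 × 100.0/25.00 = 3.138 × 10^-3 mol
mass of NaHCO3 = 3.138 × 10^-3 × 84.01 = 0.2636 g
% NaHCO3 = 0.2636 / 0.4075 × 100 = 64.69 %

64.69 %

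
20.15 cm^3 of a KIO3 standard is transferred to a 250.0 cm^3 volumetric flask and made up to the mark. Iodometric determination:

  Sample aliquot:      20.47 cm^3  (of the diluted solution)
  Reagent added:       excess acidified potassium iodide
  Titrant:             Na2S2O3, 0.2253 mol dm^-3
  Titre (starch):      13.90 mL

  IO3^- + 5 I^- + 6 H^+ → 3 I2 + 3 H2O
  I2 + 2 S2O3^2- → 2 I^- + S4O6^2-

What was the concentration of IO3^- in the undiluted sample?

n(S2O3^2-) = 0.01390 × 0.2253 = 3.132 × 10^-3 mol
n(I2) = n(S2O3^2-)/2 = 1.566 × 10^-3 mol
From the 1:3 ratio, n(IO3^-) in the aliquot = 1/3 × 1.566 × 10^-3 = 5.219 × 10^-4 mol
[IO3^-]_dilute = 5.219 × 10^-4 / 0.02047 = 0.02550 mol/L
[IO3^-]_original = 0.02550 × 250.0/20.15 = 0.3164 mol/L

0.3164 mol/L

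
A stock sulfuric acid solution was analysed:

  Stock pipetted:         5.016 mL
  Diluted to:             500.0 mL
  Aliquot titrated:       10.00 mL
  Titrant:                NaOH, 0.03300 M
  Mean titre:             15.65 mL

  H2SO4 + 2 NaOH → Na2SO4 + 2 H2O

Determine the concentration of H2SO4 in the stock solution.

n(NaOH) = 0.01565 × 0.03300 = 5.165 × 10^-4 mol
From the 1:2 ratio, n(H2SO4) in the aliquot = 1/2 × 5.165 × 10^-4 = 2.582 × 10^-4 mol
[H2SO4]_dilute = 2.582 × 10^-4 / 0.01000 = 0.02582 mol/L
Dilution factor = 500.0 / 5.016 = 99.68
[H2SO4]_stock = 0.02582 × 99.68 = 2.574 mol/L

2.574 M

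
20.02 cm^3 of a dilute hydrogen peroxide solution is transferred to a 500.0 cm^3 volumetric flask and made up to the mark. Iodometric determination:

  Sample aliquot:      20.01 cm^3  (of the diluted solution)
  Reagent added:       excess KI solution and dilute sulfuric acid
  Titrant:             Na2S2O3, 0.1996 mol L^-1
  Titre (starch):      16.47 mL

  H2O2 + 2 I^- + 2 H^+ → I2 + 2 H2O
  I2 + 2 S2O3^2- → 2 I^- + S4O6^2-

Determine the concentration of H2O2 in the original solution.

2.052 mol/L

n(S2O3^2-) = 0.01647 × 0.1996 = 3.287 × 10^-3 mol
n(I2) = n(S2O3^2-)/2 = 1.644 × 10^-3 mol
n(H2O2) in the aliquot = 1.644 × 10^-3 mol (1:1 ratio)
[H2O2]_dilute = 1.644 × 10^-3 / 0.02001 = 0.08214 mol/L
[H2O2]_original = 0.08214 × 500.0/20.02 = 2.052 mol/L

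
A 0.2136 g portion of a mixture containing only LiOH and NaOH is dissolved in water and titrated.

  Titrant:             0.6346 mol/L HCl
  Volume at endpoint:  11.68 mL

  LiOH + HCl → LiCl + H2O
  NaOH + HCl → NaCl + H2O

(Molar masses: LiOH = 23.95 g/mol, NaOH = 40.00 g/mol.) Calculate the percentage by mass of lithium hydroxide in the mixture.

57.90 %

n(HCl) = 0.01168 × 0.6346 = 7.412 × 10^-3 mol
Let x = n(LiOH), y = n(NaOH).
Titrant: 1x + 1y = 7.412 × 10^-3;  mass: 23.95x + 40.00y = 0.2136
Solving, x = 5.164 × 10^-3 mol, y = 2.248 × 10^-3 mol
mass of LiOH = 5.164 × 10^-3 × 23.95 = 0.1237 g
% LiOH = 0.1237 / 0.2136 × 100 = 57.90 %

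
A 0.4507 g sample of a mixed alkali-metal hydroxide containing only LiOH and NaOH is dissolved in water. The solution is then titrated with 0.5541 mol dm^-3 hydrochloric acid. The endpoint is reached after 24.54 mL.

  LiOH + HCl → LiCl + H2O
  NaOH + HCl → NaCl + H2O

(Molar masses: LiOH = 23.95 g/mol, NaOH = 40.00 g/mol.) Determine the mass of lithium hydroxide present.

n(HCl) = 0.02454 × 0.5541 = 0.01360 mol
Let x = n(LiOH), y = n(NaOH).
Titrant: 1x + 1y = 0.01360;  mass: 23.95x + 40.00y = 0.4507
Solving, x = 5.807 × 10^-3 mol, y = 7.790 × 10^-3 mol
mass of LiOH = 5.807 × 10^-3 × 23.95 = 0.1391 g

0.1391 g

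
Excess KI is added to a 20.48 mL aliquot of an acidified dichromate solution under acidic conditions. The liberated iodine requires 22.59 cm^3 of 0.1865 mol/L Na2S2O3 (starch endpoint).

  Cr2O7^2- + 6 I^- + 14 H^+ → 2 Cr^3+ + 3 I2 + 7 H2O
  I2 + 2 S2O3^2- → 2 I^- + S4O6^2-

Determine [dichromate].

0.03429 mol/L

n(S2O3^2-) = 0.02259 × 0.1865 = 4.213 × 10^-3 mol
n(I2) = n(S2O3^2-)/2 = 2.107 × 10^-3 mol
From the 1:3 ratio, n(Cr2O7^2-) in the aliquot = 1/3 × 2.107 × 10^-3 = 7.022 × 10^-4 mol
[Cr2O7^2-] = 7.022 × 10^-4 / 0.02048 = 0.03429 mol/L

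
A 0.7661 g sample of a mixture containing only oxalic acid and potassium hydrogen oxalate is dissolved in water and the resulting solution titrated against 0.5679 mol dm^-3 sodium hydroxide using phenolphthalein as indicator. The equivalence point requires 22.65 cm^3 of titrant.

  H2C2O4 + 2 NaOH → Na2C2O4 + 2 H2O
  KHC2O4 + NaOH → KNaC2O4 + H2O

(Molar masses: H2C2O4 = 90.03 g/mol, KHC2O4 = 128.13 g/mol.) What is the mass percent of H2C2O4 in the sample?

n(NaOH) = 0.02265 × 0.5679 = 0.01286 mol
Let x = n(H2C2O4), y = n(KHC2O4).
Titrant: 2x + 1y = 0.01286;  mass: 90.03x + 128.13y = 0.7661
Solving, x = 5.306 × 10^-3 mol, y = 2.251 × 10^-3 mol
mass of H2C2O4 = 5.306 × 10^-3 × 90.03 = 0.4777 g
% H2C2O4 = 0.4777 / 0.7661 × 100 = 62.36 %

62.36 %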